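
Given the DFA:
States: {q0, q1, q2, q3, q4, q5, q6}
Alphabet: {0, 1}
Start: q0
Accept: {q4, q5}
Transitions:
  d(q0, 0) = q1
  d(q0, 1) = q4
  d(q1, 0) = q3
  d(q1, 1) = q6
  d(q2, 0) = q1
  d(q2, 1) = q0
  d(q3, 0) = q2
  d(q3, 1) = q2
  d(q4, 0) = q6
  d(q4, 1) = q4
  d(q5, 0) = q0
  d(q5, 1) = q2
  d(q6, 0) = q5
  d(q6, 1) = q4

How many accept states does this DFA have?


Accept states listed: {q4, q5}
Counting: q4(1) q5(2)

2


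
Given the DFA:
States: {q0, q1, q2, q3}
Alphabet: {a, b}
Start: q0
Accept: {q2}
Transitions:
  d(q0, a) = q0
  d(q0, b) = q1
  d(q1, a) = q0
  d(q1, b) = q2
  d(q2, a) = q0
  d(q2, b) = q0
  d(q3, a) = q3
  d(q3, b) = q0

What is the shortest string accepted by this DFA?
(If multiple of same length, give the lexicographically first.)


BFS by string length (lex-first path to each state shown):
  len 0: q0<-""
  len 1: q0<-"a", q1<-"b"
  len 2: q0<-"aa", q1<-"ab", q2<-"bb"
Found accept state at length 2.

"bb"


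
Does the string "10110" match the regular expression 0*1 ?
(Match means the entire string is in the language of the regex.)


|string| = 5; first = '1'; last = '0'

No, "10110" does not match 0*1


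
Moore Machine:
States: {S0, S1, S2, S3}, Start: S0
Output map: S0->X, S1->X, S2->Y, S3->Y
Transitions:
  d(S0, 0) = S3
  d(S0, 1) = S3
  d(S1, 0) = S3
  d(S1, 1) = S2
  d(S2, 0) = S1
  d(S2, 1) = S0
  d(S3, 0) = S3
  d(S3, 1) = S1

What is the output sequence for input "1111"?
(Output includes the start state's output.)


Start: S0 (output X)
  --1--> S3 (output Y)
  --1--> S1 (output X)
  --1--> S2 (output Y)
  --1--> S0 (output X)

"XYXYX"


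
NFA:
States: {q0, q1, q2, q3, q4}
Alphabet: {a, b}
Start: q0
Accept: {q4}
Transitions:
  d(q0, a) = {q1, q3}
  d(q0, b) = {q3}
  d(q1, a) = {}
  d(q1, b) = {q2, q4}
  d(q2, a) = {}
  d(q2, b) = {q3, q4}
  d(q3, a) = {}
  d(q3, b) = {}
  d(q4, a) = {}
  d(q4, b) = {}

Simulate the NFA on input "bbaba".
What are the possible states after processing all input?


Start: {q0}
  --b--> {q3}
  --b--> {}
  --a--> {}
  --b--> {}
  --a--> {}

{} (empty set, no valid transitions)


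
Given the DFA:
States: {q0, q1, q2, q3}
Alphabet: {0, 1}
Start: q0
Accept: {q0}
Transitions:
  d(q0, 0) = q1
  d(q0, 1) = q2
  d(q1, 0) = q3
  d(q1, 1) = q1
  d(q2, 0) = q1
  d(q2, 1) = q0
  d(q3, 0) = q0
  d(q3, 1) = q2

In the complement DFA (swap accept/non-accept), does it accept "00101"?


Trace: q0 -> q1 -> q3 -> q2 -> q1 -> q1
Final: q1
Original accept: {q0}
Complement: q1 is not in original accept

Yes, complement accepts (original rejects)


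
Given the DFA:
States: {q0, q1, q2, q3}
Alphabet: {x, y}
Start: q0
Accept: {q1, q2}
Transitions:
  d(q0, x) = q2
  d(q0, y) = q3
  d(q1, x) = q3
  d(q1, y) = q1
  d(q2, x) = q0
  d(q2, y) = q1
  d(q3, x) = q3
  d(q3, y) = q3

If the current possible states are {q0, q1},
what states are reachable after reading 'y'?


Apply transition on 'y' from each current state:
  d(q0, y) = q3
  d(q1, y) = q1

{q1, q3}


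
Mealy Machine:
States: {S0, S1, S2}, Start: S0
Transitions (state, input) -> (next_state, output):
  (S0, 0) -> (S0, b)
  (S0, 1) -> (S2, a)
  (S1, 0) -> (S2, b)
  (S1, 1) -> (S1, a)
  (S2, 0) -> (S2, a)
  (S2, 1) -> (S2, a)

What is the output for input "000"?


Step-by-step:
  (S0, 0) -> (S0, b)
  (S0, 0) -> (S0, b)
  (S0, 0) -> (S0, b)

"bbb"


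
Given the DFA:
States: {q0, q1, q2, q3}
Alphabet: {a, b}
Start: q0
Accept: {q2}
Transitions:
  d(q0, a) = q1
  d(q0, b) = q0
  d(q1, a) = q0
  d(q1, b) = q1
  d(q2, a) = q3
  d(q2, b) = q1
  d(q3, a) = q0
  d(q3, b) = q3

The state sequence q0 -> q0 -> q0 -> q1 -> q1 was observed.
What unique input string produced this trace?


Trace back each transition to find the symbol:
  q0 --[b]--> q0
  q0 --[b]--> q0
  q0 --[a]--> q1
  q1 --[b]--> q1

"bbab"


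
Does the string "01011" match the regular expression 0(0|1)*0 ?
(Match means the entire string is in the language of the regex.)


|string| = 5; first = '0'; last = '1'

No, "01011" does not match 0(0|1)*0


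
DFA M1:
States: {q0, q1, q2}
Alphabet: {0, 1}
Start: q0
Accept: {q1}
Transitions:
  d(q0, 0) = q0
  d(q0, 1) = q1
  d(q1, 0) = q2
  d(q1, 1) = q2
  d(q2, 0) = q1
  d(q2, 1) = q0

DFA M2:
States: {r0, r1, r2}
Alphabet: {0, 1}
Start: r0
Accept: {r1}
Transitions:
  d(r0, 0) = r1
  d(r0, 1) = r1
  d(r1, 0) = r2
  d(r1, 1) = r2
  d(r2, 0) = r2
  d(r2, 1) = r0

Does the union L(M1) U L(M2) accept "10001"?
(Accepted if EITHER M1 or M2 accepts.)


M1: final=q0 accepted=False
M2: final=r0 accepted=False

No, union rejects (neither accepts)


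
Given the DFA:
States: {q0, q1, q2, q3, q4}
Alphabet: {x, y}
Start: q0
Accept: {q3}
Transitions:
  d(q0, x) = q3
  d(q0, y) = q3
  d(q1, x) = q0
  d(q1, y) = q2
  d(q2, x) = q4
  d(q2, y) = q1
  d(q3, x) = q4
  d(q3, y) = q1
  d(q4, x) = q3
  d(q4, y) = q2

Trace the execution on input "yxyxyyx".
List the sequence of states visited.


Input: yxyxyyx
d(q0, y) = q3
d(q3, x) = q4
d(q4, y) = q2
d(q2, x) = q4
d(q4, y) = q2
d(q2, y) = q1
d(q1, x) = q0


q0 -> q3 -> q4 -> q2 -> q4 -> q2 -> q1 -> q0


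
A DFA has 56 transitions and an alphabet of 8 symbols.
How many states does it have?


Each state has exactly one transition per symbol.
states = transitions / |alphabet| = 56 / 8 = 7

7


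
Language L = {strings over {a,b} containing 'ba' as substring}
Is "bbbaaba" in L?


'ba' occurs at index 2

Yes, "bbbaaba" is in L


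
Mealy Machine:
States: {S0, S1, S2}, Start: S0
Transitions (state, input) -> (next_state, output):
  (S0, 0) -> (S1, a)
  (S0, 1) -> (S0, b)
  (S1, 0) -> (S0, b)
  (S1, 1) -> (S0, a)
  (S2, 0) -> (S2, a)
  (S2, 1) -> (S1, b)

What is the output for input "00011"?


Step-by-step:
  (S0, 0) -> (S1, a)
  (S1, 0) -> (S0, b)
  (S0, 0) -> (S1, a)
  (S1, 1) -> (S0, a)
  (S0, 1) -> (S0, b)

"abaab"


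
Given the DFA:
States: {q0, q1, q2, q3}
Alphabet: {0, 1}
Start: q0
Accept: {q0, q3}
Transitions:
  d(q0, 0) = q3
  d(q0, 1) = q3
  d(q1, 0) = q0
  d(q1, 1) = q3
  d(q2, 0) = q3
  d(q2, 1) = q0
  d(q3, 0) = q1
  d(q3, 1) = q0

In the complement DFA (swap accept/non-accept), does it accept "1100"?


Trace: q0 -> q3 -> q0 -> q3 -> q1
Final: q1
Original accept: {q0, q3}
Complement: q1 is not in original accept

Yes, complement accepts (original rejects)


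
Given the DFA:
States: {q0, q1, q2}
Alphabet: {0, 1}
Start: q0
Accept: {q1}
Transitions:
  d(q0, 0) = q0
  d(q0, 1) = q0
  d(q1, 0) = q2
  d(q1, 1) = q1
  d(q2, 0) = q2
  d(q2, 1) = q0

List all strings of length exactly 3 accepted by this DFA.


All strings of length 3: 8 total
Accepted: 0

None


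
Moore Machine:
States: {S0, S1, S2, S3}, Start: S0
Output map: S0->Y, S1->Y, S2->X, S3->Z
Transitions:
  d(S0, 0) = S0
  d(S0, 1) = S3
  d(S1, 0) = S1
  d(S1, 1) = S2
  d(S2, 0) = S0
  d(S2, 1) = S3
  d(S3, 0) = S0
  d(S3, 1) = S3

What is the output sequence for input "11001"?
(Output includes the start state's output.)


Start: S0 (output Y)
  --1--> S3 (output Z)
  --1--> S3 (output Z)
  --0--> S0 (output Y)
  --0--> S0 (output Y)
  --1--> S3 (output Z)

"YZZYYZ"


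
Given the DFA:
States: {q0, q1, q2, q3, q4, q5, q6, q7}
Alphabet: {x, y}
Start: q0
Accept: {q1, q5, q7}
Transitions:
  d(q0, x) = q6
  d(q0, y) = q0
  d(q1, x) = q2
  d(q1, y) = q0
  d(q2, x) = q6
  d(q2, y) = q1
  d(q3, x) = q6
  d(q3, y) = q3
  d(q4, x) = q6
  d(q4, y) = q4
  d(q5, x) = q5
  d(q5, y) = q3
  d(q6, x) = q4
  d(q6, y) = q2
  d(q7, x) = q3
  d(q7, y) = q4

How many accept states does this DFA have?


Accept states listed: {q1, q5, q7}
Counting: q1(1) q5(2) q7(3)

3


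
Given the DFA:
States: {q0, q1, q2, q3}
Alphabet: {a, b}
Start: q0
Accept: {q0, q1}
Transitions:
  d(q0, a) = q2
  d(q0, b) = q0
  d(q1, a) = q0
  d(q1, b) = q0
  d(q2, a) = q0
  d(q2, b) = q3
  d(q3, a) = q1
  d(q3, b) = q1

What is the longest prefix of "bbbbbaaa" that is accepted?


Run the DFA, marking each prefix where the state is accepting:
  "" -> q0 [accept]
  "b" -> q0 [accept]
  "bb" -> q0 [accept]
  "bbb" -> q0 [accept]
  "bbbb" -> q0 [accept]
  "bbbbb" -> q0 [accept]
  "bbbbba" -> q2 [reject]
  "bbbbbaa" -> q0 [accept]
  "bbbbbaaa" -> q2 [reject]

"bbbbbaa"


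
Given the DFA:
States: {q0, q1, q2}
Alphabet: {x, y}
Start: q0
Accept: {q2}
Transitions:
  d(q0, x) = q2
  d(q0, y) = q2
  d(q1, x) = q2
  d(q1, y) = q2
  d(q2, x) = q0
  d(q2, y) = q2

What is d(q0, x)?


Looking up transition d(q0, x)

q2


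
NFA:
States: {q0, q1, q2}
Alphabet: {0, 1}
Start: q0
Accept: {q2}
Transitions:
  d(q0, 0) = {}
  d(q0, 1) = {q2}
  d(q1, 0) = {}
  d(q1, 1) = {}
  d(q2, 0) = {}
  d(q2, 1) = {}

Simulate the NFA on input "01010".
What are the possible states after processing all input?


Start: {q0}
  --0--> {}
  --1--> {}
  --0--> {}
  --1--> {}
  --0--> {}

{} (empty set, no valid transitions)


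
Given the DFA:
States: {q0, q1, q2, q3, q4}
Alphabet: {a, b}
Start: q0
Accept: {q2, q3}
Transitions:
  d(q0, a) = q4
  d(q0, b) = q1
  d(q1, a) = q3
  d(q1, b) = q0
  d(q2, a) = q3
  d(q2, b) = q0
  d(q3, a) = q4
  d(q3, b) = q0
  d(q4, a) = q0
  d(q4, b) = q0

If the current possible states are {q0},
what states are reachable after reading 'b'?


Apply transition on 'b' from each current state:
  d(q0, b) = q1

{q1}


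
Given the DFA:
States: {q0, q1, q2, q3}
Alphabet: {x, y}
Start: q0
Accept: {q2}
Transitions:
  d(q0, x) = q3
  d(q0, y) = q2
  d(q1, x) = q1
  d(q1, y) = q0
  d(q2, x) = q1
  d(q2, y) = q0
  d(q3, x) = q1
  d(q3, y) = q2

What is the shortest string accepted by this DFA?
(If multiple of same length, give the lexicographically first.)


BFS by string length (lex-first path to each state shown):
  len 0: q0<-""
  len 1: q2<-"y", q3<-"x"
Found accept state at length 1.

"y"


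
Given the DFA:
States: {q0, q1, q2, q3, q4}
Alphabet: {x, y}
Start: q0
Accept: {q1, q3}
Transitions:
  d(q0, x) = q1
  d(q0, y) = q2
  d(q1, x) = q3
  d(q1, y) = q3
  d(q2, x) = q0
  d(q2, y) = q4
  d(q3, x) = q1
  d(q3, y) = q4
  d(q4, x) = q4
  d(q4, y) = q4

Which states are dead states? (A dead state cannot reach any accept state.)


Forward reachability from each state:
  q0 -> reaches accept state q1 (live)
  q1 -> reaches accept state q1 (live)
  q2 -> reaches accept state q1 (live)
  q3 -> reaches accept state q1 (live)
  q4 -> reaches {q4}, no accept state (dead)

{q4}


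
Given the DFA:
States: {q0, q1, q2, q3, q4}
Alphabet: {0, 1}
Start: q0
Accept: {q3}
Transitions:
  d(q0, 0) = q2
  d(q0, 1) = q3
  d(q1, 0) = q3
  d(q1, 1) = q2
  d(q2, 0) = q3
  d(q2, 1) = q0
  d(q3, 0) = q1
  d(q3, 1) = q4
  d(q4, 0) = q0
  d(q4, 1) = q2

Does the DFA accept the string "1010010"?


Trace: q0 -> q3 -> q1 -> q2 -> q3 -> q1 -> q2 -> q3
Final state: q3
Accept states: {q3}

Yes, accepted (final state q3 is an accept state)


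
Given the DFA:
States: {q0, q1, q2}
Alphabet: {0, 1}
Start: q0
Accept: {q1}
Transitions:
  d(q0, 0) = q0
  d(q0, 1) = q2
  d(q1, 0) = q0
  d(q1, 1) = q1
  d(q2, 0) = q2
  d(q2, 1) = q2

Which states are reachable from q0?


BFS from q0:
  layer 0: {q0}
  layer 1: {q2}

{q0, q2}


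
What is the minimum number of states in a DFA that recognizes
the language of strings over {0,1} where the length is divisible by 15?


States track (length) mod 15.
Need 15 states: one per remainder 0..14; accept = remainder 0.

15


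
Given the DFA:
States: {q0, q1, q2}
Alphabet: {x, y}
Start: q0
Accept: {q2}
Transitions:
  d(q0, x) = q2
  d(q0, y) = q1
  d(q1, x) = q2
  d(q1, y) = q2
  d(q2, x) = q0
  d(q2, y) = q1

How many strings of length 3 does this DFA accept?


Enumerating all length-3 strings:
  "xxx" -> q2 [accept]
  "xxy" -> q1 [reject]
  "xyx" -> q2 [accept]
  "xyy" -> q2 [accept]
  "yxx" -> q0 [reject]
  "yxy" -> q1 [reject]
  "yyx" -> q0 [reject]
  "yyy" -> q1 [reject]

3 out of 8


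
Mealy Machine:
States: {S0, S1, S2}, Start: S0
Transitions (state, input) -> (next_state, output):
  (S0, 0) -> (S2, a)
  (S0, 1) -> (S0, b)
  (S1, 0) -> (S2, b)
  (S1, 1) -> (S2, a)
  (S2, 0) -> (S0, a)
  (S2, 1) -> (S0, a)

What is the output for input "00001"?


Step-by-step:
  (S0, 0) -> (S2, a)
  (S2, 0) -> (S0, a)
  (S0, 0) -> (S2, a)
  (S2, 0) -> (S0, a)
  (S0, 1) -> (S0, b)

"aaaab"


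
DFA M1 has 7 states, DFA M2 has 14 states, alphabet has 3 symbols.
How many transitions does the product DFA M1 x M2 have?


Product DFA has 7 * 14 = 98 states.
Each has 3 transitions: 98 * 3 = 294

294


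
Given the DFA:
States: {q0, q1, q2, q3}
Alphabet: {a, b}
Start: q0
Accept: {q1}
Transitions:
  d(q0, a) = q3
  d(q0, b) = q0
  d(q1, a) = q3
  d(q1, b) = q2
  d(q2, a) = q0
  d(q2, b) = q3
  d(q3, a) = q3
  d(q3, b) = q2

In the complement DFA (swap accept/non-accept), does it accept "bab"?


Trace: q0 -> q0 -> q3 -> q2
Final: q2
Original accept: {q1}
Complement: q2 is not in original accept

Yes, complement accepts (original rejects)


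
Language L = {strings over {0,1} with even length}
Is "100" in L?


length = 3; 3 mod 2 = 1

No, "100" is not in L


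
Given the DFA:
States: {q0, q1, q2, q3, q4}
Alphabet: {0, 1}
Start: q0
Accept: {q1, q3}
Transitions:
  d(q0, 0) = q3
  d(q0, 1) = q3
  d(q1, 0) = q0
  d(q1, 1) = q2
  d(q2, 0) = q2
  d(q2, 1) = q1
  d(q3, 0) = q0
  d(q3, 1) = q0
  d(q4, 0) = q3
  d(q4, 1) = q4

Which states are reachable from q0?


BFS from q0:
  layer 0: {q0}
  layer 1: {q3}

{q0, q3}


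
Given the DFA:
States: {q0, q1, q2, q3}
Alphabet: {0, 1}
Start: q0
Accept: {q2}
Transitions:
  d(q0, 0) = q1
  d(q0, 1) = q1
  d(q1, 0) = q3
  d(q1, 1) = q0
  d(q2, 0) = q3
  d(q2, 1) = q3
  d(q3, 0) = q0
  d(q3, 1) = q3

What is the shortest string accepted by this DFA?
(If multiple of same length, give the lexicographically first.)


BFS by string length (lex-first path to each state shown):
  len 0: q0<-""
  len 1: q1<-"0"
  len 2: q0<-"01", q3<-"00"
  len 3: q0<-"000", q1<-"010", q3<-"001"
  len 4: q0<-"0010", q1<-"0000", q3<-"0011"
  len 5: q0<-"00001", q1<-"00100", q3<-"00000"
  len 6: q0<-"000000", q1<-"000010", q3<-"000001"
  len 7: q0<-"0000010", q1<-"0000000", q3<-"0000011"
  len 8: q0<-"00000001", q1<-"00000100", q3<-"00000000"

No string accepted (empty language)


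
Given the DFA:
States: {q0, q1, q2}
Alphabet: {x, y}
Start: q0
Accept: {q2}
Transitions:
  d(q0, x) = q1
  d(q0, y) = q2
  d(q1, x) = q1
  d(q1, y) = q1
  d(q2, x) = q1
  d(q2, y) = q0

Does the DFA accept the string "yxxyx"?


Trace: q0 -> q2 -> q1 -> q1 -> q1 -> q1
Final state: q1
Accept states: {q2}

No, rejected (final state q1 is not an accept state)


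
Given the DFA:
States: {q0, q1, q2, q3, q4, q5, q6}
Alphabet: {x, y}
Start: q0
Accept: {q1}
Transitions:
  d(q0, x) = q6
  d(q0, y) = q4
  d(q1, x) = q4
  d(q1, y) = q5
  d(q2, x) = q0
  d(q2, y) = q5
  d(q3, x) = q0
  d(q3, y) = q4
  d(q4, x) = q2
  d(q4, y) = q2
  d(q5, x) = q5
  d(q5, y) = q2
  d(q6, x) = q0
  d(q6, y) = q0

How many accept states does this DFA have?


Accept states listed: {q1}
Counting: q1(1)

1


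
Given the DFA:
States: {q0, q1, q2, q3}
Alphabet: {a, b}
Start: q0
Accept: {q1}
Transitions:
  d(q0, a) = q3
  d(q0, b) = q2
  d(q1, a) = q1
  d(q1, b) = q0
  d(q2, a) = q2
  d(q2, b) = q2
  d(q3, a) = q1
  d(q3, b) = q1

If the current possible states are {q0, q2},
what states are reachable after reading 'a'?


Apply transition on 'a' from each current state:
  d(q0, a) = q3
  d(q2, a) = q2

{q2, q3}


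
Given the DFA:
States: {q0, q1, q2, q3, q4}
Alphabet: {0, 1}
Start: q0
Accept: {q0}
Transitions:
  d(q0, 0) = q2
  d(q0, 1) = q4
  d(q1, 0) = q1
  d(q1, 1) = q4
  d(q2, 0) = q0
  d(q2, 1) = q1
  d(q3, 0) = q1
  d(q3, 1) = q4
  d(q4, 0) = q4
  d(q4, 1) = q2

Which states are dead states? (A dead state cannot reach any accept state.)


Forward reachability from each state:
  q0 -> reaches accept state q0 (live)
  q1 -> reaches accept state q0 (live)
  q2 -> reaches accept state q0 (live)
  q3 -> reaches accept state q0 (live)
  q4 -> reaches accept state q0 (live)

None (all states can reach an accept state)


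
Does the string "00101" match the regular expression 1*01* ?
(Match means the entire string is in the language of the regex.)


|string| = 5; first = '0'; last = '1'

No, "00101" does not match 1*01*


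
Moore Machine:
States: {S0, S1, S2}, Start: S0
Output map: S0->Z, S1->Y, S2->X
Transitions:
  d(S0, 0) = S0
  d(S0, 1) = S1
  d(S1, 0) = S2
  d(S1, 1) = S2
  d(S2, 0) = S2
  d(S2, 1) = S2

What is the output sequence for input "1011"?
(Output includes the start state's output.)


Start: S0 (output Z)
  --1--> S1 (output Y)
  --0--> S2 (output X)
  --1--> S2 (output X)
  --1--> S2 (output X)

"ZYXXX"


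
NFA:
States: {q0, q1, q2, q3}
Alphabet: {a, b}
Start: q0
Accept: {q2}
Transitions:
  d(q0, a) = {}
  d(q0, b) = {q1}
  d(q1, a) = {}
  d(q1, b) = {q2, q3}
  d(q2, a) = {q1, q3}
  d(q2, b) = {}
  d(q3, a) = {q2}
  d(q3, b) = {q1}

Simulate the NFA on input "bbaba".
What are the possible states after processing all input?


Start: {q0}
  --b--> {q1}
  --b--> {q2, q3}
  --a--> {q1, q2, q3}
  --b--> {q1, q2, q3}
  --a--> {q1, q2, q3}

{q1, q2, q3}


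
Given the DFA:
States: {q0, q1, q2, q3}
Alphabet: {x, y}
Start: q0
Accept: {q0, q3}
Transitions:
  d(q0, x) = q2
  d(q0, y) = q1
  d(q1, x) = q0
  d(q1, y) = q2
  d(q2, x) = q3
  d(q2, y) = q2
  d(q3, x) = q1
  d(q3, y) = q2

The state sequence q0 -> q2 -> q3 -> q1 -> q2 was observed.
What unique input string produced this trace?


Trace back each transition to find the symbol:
  q0 --[x]--> q2
  q2 --[x]--> q3
  q3 --[x]--> q1
  q1 --[y]--> q2

"xxxy"


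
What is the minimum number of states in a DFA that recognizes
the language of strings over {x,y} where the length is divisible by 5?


States track (length) mod 5.
Need 5 states: one per remainder 0..4; accept = remainder 0.

5


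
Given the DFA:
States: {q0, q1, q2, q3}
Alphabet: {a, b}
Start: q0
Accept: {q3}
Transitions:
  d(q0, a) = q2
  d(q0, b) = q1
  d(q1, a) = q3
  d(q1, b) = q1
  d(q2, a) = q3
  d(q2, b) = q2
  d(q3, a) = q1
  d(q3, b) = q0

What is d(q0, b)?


Looking up transition d(q0, b)

q1


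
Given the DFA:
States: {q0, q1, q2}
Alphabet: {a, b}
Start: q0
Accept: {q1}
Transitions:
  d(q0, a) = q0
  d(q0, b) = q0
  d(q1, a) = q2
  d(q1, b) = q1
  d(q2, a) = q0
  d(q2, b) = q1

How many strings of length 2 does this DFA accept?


Enumerating all length-2 strings:
  "aa" -> q0 [reject]
  "ab" -> q0 [reject]
  "ba" -> q0 [reject]
  "bb" -> q0 [reject]

0 out of 4


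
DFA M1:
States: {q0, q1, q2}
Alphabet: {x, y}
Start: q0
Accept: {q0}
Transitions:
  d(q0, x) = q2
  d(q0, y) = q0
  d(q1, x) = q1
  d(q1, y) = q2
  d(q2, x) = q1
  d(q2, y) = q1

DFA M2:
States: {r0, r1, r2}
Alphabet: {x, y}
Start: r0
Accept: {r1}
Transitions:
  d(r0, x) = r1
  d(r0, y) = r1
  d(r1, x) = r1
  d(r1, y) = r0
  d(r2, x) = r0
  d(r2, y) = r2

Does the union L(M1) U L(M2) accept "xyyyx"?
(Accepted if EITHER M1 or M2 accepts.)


M1: final=q1 accepted=False
M2: final=r1 accepted=True

Yes, union accepts


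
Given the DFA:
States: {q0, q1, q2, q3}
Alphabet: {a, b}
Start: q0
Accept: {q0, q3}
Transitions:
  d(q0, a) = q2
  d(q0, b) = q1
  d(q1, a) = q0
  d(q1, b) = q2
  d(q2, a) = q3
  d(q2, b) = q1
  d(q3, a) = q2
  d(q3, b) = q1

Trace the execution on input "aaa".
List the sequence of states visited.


Input: aaa
d(q0, a) = q2
d(q2, a) = q3
d(q3, a) = q2


q0 -> q2 -> q3 -> q2


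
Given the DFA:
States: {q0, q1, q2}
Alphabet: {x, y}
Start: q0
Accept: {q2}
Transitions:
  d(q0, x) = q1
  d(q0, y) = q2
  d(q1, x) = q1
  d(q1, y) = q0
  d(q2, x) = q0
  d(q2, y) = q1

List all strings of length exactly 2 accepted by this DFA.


All strings of length 2: 4 total
Accepted: 0

None


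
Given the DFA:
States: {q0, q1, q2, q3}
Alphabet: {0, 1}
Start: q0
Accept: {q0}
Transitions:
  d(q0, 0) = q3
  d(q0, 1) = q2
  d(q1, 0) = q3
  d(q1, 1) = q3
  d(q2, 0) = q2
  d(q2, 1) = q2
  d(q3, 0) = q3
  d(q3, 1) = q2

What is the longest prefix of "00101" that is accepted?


Run the DFA, marking each prefix where the state is accepting:
  "" -> q0 [accept]
  "0" -> q3 [reject]
  "00" -> q3 [reject]
  "001" -> q2 [reject]
  "0010" -> q2 [reject]
  "00101" -> q2 [reject]

""


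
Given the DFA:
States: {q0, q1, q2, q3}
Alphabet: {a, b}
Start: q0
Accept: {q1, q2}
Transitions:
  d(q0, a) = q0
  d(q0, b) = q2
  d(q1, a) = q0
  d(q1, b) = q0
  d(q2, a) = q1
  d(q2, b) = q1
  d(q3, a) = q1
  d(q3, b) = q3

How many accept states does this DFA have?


Accept states listed: {q1, q2}
Counting: q1(1) q2(2)

2


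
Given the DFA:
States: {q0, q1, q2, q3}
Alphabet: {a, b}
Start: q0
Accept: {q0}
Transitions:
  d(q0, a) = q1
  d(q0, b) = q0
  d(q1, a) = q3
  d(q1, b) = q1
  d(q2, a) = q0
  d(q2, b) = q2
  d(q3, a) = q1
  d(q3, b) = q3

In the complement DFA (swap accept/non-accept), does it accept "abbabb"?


Trace: q0 -> q1 -> q1 -> q1 -> q3 -> q3 -> q3
Final: q3
Original accept: {q0}
Complement: q3 is not in original accept

Yes, complement accepts (original rejects)


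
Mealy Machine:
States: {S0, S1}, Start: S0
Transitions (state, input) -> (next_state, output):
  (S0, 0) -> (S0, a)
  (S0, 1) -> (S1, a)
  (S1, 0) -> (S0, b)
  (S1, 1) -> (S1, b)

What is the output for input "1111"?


Step-by-step:
  (S0, 1) -> (S1, a)
  (S1, 1) -> (S1, b)
  (S1, 1) -> (S1, b)
  (S1, 1) -> (S1, b)

"abbb"


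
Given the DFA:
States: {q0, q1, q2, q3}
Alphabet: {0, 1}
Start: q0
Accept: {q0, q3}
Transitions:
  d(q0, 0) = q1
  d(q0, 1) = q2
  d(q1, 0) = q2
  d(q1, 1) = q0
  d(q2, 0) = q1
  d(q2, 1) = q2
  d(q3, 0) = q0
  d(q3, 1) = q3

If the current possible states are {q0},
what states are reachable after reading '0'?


Apply transition on '0' from each current state:
  d(q0, 0) = q1

{q1}


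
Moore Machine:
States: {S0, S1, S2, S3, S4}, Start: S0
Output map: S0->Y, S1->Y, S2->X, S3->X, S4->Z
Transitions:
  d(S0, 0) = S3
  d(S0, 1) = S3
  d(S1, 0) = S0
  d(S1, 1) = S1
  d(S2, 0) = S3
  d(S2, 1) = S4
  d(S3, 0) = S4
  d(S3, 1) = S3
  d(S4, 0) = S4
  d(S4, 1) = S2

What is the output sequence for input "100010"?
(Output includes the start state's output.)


Start: S0 (output Y)
  --1--> S3 (output X)
  --0--> S4 (output Z)
  --0--> S4 (output Z)
  --0--> S4 (output Z)
  --1--> S2 (output X)
  --0--> S3 (output X)

"YXZZZXX"


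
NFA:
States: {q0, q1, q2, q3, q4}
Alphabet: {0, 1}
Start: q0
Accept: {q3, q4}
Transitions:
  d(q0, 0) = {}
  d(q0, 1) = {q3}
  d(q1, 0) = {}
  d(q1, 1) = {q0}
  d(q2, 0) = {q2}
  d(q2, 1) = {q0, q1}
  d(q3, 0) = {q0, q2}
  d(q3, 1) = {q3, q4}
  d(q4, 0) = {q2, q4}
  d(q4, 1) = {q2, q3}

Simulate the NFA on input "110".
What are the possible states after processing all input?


Start: {q0}
  --1--> {q3}
  --1--> {q3, q4}
  --0--> {q0, q2, q4}

{q0, q2, q4}


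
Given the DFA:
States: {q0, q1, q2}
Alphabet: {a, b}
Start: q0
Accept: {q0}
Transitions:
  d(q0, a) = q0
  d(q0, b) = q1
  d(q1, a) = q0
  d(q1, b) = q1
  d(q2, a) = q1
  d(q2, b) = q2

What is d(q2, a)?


Looking up transition d(q2, a)

q1


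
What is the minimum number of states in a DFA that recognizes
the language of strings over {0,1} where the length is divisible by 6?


States track (length) mod 6.
Need 6 states: one per remainder 0..5; accept = remainder 0.

6


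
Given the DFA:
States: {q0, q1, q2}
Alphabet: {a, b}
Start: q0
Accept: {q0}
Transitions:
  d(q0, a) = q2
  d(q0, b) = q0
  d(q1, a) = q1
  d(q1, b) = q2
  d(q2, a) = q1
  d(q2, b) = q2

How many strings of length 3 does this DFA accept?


Enumerating all length-3 strings:
  "aaa" -> q1 [reject]
  "aab" -> q2 [reject]
  "aba" -> q1 [reject]
  "abb" -> q2 [reject]
  "baa" -> q1 [reject]
  "bab" -> q2 [reject]
  "bba" -> q2 [reject]
  "bbb" -> q0 [accept]

1 out of 8


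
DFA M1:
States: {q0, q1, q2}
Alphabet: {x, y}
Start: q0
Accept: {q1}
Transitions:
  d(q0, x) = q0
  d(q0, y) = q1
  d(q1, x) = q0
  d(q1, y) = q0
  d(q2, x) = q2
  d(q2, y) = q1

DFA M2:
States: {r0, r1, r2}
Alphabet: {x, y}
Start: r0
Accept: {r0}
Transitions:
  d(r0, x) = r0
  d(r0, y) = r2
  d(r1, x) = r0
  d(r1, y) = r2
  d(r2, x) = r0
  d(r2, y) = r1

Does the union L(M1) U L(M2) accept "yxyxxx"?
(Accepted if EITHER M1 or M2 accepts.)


M1: final=q0 accepted=False
M2: final=r0 accepted=True

Yes, union accepts


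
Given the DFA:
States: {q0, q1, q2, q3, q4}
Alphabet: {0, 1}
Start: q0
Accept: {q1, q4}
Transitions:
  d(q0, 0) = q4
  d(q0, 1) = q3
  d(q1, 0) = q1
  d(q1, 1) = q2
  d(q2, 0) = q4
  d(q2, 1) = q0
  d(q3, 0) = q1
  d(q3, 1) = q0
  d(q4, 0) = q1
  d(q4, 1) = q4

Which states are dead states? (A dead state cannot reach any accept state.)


Forward reachability from each state:
  q0 -> reaches accept state q1 (live)
  q1 -> reaches accept state q1 (live)
  q2 -> reaches accept state q1 (live)
  q3 -> reaches accept state q1 (live)
  q4 -> reaches accept state q1 (live)

None (all states can reach an accept state)


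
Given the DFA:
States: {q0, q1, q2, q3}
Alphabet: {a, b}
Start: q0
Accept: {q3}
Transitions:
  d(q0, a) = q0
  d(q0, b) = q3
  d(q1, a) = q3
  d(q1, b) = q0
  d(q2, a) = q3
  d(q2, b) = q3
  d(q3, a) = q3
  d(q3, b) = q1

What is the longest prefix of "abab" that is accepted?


Run the DFA, marking each prefix where the state is accepting:
  "" -> q0 [reject]
  "a" -> q0 [reject]
  "ab" -> q3 [accept]
  "aba" -> q3 [accept]
  "abab" -> q1 [reject]

"aba"


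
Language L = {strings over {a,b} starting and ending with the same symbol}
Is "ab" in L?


first = 'a', last = 'b'

No, "ab" is not in L


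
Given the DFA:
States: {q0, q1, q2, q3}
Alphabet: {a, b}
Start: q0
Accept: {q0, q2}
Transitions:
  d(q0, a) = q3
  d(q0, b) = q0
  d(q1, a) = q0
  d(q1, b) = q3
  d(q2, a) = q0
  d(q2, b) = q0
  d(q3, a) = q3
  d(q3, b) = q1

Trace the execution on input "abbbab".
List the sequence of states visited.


Input: abbbab
d(q0, a) = q3
d(q3, b) = q1
d(q1, b) = q3
d(q3, b) = q1
d(q1, a) = q0
d(q0, b) = q0


q0 -> q3 -> q1 -> q3 -> q1 -> q0 -> q0


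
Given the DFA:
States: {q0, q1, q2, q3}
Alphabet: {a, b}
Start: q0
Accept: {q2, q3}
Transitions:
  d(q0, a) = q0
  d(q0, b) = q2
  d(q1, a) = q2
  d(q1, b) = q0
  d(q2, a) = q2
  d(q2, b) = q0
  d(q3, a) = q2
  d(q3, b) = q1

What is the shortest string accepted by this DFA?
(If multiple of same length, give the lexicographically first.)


BFS by string length (lex-first path to each state shown):
  len 0: q0<-""
  len 1: q0<-"a", q2<-"b"
Found accept state at length 1.

"b"


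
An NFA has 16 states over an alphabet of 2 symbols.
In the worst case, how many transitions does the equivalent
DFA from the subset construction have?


Subset construction: one DFA state per subset of NFA states = 2^16 = 65536 states.
Each DFA state has 2 outgoing transitions: 65536 * 2 = 131072

131072


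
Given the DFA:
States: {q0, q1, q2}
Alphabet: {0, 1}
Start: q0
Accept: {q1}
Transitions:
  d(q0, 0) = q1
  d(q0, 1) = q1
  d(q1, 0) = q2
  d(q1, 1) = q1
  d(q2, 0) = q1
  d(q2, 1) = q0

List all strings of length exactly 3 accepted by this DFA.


All strings of length 3: 8 total
Accepted: 4

"000", "011", "100", "111"


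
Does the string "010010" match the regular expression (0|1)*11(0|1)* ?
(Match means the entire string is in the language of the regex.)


|string| = 6; first = '0'; last = '0'

No, "010010" does not match (0|1)*11(0|1)*


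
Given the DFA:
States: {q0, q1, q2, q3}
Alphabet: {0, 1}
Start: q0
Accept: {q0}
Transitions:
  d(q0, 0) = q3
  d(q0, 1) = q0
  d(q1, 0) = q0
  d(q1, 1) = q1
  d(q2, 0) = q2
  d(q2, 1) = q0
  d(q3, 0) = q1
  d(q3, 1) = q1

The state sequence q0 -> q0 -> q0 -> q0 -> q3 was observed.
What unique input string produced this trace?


Trace back each transition to find the symbol:
  q0 --[1]--> q0
  q0 --[1]--> q0
  q0 --[1]--> q0
  q0 --[0]--> q3

"1110"


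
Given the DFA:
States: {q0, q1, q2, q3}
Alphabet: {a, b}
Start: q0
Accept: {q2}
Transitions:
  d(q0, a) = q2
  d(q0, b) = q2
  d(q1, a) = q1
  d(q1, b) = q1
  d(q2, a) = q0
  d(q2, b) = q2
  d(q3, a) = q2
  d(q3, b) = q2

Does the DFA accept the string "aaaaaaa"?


Trace: q0 -> q2 -> q0 -> q2 -> q0 -> q2 -> q0 -> q2
Final state: q2
Accept states: {q2}

Yes, accepted (final state q2 is an accept state)


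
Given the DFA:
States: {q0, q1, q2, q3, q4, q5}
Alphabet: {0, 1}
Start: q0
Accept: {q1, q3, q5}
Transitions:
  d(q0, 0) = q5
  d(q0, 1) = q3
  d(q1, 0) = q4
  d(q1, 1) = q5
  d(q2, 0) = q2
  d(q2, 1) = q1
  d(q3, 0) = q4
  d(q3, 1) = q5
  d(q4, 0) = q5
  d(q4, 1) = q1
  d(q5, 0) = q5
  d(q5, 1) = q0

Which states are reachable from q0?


BFS from q0:
  layer 0: {q0}
  layer 1: {q3, q5}
  layer 2: {q4}
  layer 3: {q1}

{q0, q1, q3, q4, q5}


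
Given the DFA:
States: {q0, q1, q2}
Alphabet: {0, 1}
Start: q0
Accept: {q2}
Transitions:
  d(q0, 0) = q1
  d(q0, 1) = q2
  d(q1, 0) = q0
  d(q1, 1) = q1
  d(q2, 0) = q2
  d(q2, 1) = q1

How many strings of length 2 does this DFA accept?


Enumerating all length-2 strings:
  "00" -> q0 [reject]
  "01" -> q1 [reject]
  "10" -> q2 [accept]
  "11" -> q1 [reject]

1 out of 4


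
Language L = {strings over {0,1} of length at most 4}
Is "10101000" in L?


length = 8

No, "10101000" is not in L


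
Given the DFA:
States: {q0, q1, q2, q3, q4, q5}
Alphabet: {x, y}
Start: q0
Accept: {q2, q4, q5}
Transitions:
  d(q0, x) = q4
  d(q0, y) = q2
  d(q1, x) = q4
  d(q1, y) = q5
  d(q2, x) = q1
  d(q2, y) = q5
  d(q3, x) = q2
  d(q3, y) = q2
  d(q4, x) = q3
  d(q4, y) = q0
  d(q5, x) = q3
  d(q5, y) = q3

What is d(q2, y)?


Looking up transition d(q2, y)

q5


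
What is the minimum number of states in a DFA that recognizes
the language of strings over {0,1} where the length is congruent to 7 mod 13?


States track (length) mod 13.
Need 13 states: one per remainder 0..12; accept = remainder 7.

13


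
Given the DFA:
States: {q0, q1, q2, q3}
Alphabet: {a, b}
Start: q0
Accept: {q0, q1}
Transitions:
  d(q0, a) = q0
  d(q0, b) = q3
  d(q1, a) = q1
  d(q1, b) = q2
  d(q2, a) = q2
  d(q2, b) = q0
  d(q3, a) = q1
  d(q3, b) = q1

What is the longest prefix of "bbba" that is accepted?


Run the DFA, marking each prefix where the state is accepting:
  "" -> q0 [accept]
  "b" -> q3 [reject]
  "bb" -> q1 [accept]
  "bbb" -> q2 [reject]
  "bbba" -> q2 [reject]

"bb"


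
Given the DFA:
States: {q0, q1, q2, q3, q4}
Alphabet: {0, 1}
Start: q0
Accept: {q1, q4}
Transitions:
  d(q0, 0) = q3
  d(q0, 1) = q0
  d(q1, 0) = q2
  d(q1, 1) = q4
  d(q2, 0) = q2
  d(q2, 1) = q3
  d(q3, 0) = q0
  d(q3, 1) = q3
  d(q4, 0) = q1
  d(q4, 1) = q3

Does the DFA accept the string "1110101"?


Trace: q0 -> q0 -> q0 -> q0 -> q3 -> q3 -> q0 -> q0
Final state: q0
Accept states: {q1, q4}

No, rejected (final state q0 is not an accept state)


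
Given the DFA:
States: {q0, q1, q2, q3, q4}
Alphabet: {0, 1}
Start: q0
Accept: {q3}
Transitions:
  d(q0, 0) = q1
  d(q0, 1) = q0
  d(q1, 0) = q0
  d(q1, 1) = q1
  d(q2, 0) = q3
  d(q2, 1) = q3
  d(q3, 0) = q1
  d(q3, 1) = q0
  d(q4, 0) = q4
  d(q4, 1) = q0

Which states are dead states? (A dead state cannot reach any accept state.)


Forward reachability from each state:
  q0 -> reaches {q0, q1}, no accept state (dead)
  q1 -> reaches {q0, q1}, no accept state (dead)
  q2 -> reaches accept state q3 (live)
  q3 -> reaches accept state q3 (live)
  q4 -> reaches {q0, q1, q4}, no accept state (dead)

{q0, q1, q4}


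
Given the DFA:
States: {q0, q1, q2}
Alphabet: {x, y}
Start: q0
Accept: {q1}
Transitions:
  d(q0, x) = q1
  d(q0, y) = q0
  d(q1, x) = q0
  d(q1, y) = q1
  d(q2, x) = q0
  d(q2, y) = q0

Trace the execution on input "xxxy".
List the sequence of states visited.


Input: xxxy
d(q0, x) = q1
d(q1, x) = q0
d(q0, x) = q1
d(q1, y) = q1


q0 -> q1 -> q0 -> q1 -> q1


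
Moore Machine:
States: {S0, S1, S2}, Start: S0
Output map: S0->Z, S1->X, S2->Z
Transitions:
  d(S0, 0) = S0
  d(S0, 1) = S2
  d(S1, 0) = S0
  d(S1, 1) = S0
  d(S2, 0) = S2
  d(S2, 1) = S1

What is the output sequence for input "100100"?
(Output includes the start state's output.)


Start: S0 (output Z)
  --1--> S2 (output Z)
  --0--> S2 (output Z)
  --0--> S2 (output Z)
  --1--> S1 (output X)
  --0--> S0 (output Z)
  --0--> S0 (output Z)

"ZZZZXZZ"


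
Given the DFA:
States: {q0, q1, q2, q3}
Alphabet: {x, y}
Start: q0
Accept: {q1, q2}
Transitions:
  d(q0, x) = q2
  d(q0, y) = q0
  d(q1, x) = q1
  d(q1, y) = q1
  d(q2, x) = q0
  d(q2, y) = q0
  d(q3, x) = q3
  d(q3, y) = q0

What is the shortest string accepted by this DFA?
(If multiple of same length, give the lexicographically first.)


BFS by string length (lex-first path to each state shown):
  len 0: q0<-""
  len 1: q0<-"y", q2<-"x"
Found accept state at length 1.

"x"


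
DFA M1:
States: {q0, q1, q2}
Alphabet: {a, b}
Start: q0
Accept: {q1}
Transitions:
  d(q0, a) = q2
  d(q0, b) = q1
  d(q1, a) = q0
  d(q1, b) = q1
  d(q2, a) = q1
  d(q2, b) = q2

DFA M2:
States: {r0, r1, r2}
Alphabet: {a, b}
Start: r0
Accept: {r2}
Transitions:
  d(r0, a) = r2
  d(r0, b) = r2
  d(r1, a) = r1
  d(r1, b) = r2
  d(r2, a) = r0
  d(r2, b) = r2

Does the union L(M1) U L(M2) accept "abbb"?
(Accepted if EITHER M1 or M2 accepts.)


M1: final=q2 accepted=False
M2: final=r2 accepted=True

Yes, union accepts


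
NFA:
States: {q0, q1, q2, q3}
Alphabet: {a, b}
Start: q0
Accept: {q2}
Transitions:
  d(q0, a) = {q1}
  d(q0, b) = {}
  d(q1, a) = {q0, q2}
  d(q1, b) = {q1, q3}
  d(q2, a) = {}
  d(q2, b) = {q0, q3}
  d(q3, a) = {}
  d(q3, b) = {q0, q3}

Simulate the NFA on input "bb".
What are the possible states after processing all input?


Start: {q0}
  --b--> {}
  --b--> {}

{} (empty set, no valid transitions)


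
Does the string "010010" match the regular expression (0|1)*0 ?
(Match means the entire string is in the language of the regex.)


|string| = 6; first = '0'; last = '0'

Yes, "010010" matches (0|1)*0


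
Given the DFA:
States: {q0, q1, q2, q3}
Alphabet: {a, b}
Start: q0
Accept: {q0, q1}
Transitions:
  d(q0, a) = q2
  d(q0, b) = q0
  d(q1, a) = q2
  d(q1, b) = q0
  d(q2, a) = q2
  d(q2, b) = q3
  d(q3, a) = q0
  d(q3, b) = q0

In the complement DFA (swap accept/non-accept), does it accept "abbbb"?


Trace: q0 -> q2 -> q3 -> q0 -> q0 -> q0
Final: q0
Original accept: {q0, q1}
Complement: q0 is in original accept

No, complement rejects (original accepts)


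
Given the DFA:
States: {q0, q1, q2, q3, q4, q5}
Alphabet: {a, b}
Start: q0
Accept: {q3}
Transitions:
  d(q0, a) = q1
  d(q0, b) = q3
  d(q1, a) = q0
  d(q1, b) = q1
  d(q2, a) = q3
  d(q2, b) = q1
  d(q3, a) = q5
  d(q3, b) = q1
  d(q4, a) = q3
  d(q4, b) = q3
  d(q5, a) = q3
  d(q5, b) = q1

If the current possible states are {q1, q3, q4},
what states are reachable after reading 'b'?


Apply transition on 'b' from each current state:
  d(q1, b) = q1
  d(q3, b) = q1
  d(q4, b) = q3

{q1, q3}


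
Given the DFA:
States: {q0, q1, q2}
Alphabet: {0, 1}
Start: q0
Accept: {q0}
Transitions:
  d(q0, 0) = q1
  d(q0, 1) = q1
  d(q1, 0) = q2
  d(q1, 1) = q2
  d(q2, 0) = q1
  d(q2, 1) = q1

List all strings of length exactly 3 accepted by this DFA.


All strings of length 3: 8 total
Accepted: 0

None


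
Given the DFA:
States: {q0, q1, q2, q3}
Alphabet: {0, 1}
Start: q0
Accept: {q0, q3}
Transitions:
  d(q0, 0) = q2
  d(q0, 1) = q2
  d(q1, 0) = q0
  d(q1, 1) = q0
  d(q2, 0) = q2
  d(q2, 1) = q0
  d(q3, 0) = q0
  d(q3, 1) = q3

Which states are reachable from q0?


BFS from q0:
  layer 0: {q0}
  layer 1: {q2}

{q0, q2}


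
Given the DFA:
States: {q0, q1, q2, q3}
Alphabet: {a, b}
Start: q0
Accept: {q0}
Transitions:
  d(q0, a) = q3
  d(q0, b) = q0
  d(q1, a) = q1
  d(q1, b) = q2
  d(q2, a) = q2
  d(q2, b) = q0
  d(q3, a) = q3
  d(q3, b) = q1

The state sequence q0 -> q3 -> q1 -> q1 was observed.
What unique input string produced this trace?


Trace back each transition to find the symbol:
  q0 --[a]--> q3
  q3 --[b]--> q1
  q1 --[a]--> q1

"aba"


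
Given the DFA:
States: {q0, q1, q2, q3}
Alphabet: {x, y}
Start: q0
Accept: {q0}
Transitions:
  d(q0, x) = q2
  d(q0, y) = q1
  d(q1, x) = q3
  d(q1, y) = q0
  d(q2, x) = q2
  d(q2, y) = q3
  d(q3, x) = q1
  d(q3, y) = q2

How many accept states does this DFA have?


Accept states listed: {q0}
Counting: q0(1)

1


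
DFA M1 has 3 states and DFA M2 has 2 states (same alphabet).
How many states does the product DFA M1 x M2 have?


Product construction pairs every M1 state with every M2 state.
3 * 2 = 6

6


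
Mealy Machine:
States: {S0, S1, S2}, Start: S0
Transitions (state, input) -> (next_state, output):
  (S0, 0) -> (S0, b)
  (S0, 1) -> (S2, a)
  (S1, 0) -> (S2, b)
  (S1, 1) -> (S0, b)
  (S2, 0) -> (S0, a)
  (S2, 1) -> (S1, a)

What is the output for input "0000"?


Step-by-step:
  (S0, 0) -> (S0, b)
  (S0, 0) -> (S0, b)
  (S0, 0) -> (S0, b)
  (S0, 0) -> (S0, b)

"bbbb"


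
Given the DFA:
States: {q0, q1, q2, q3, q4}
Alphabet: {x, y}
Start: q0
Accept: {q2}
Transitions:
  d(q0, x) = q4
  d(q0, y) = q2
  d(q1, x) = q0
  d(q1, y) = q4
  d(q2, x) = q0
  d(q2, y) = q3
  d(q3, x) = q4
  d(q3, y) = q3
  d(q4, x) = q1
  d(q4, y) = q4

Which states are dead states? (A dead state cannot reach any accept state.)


Forward reachability from each state:
  q0 -> reaches accept state q2 (live)
  q1 -> reaches accept state q2 (live)
  q2 -> reaches accept state q2 (live)
  q3 -> reaches accept state q2 (live)
  q4 -> reaches accept state q2 (live)

None (all states can reach an accept state)


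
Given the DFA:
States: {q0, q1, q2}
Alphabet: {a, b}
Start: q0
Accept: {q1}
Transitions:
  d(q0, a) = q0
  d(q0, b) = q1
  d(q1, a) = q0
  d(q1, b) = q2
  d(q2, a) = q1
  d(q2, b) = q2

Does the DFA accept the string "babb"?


Trace: q0 -> q1 -> q0 -> q1 -> q2
Final state: q2
Accept states: {q1}

No, rejected (final state q2 is not an accept state)


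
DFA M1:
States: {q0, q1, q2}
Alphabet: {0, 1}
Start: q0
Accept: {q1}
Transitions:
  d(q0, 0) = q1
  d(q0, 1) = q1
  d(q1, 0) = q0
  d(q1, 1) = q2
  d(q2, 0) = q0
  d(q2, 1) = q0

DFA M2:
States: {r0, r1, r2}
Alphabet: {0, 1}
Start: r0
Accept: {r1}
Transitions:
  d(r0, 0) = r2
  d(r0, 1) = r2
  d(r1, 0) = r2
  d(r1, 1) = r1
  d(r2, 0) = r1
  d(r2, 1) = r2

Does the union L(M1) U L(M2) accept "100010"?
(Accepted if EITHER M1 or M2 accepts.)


M1: final=q0 accepted=False
M2: final=r2 accepted=False

No, union rejects (neither accepts)


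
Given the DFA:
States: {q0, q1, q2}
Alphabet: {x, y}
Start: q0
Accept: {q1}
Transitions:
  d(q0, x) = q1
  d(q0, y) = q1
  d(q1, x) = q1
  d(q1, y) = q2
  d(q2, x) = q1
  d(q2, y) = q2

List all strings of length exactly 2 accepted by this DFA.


All strings of length 2: 4 total
Accepted: 2

"xx", "yx"


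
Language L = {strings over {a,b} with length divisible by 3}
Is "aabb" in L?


length = 4; 4 mod 3 = 1

No, "aabb" is not in L


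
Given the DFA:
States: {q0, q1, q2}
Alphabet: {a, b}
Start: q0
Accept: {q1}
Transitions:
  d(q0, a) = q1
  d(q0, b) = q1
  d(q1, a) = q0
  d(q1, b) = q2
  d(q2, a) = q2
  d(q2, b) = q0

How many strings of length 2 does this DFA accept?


Enumerating all length-2 strings:
  "aa" -> q0 [reject]
  "ab" -> q2 [reject]
  "ba" -> q0 [reject]
  "bb" -> q2 [reject]

0 out of 4


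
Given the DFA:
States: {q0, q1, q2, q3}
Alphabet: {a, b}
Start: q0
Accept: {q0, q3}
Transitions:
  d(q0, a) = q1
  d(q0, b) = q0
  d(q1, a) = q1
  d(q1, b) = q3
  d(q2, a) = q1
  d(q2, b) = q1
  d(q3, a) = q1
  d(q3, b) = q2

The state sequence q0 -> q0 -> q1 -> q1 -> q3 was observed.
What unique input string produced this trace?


Trace back each transition to find the symbol:
  q0 --[b]--> q0
  q0 --[a]--> q1
  q1 --[a]--> q1
  q1 --[b]--> q3

"baab"


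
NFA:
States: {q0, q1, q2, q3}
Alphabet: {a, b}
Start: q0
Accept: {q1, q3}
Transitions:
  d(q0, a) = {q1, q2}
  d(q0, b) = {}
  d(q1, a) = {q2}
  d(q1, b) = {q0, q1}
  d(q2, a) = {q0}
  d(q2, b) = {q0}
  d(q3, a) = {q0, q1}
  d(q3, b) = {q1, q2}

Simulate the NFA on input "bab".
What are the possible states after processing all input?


Start: {q0}
  --b--> {}
  --a--> {}
  --b--> {}

{} (empty set, no valid transitions)


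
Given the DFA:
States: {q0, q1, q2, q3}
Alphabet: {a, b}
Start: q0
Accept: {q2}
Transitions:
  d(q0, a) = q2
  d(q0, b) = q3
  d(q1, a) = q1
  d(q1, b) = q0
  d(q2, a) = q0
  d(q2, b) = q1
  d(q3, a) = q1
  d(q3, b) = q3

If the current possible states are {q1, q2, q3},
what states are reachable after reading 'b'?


Apply transition on 'b' from each current state:
  d(q1, b) = q0
  d(q2, b) = q1
  d(q3, b) = q3

{q0, q1, q3}
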